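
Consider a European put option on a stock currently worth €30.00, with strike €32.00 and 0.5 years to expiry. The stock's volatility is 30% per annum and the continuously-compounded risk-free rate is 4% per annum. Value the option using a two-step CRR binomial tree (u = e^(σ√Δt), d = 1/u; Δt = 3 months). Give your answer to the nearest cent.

€3.41

CRR parameters: u = e^(σ√Δt) = e^(0.3·√0.25) = 1.1618, d = 1/u = 0.8607
Per-period rate: rΔt = 0.04·0.25 = 0.01, so R = e^0.01 = 1.0101
Risk-neutral probability p = (e^0.01 − 0.8607)/(1.1618 − 0.8607) = 0.1493/0.3011 = 0.4959
Terminal stock prices: S_uu = 40.5, S_ud = 30, S_dd = 22.22
Terminal payoffs (K − S): max(-8.496, 0) = 0, max(2, 0) = 2, max(9.775, 0) = 9.775
Node u (S = 34.86): V_u = e^(−0.01)·[0.4959·0.0000 + 0.5041·2.0000] = 0.9981
Node d (S = 25.82): V_d = e^(−0.01)·[0.4959·2.0000 + 0.5041·9.7755] = 5.8604
Node 0 (S = 30): V_0 = e^(−0.01)·[0.4959·0.9981 + 0.5041·5.8604] = 3.4146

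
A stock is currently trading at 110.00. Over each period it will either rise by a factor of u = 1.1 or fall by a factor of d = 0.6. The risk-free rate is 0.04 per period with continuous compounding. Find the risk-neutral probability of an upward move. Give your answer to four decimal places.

p = 0.8816

Risk-neutral probability p = (e^0.04 − 0.6)/(1.1 − 0.6) = 0.4408/0.5000 = 0.8816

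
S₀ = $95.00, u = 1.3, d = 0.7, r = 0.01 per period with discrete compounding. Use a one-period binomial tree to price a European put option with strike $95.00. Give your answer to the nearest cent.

$13.64

Risk-neutral probability p = (1 + 0.01 − 0.7)/(1.3 − 0.7) = 0.3100/0.6000 = 0.5167
Terminal stock prices: S_u = 123.5, S_d = 66.5
Terminal payoffs (K − S): max(-28.5, 0) = 0, max(28.5, 0) = 28.5
Node 0 (S = 95): V_0 = 1/1.01·[0.5167·0.0000 + 0.4833·28.5000] = 13.6386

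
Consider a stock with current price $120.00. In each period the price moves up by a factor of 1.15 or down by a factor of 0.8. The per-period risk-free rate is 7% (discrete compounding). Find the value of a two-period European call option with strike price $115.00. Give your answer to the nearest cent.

Risk-neutral probability p = (1 + 0.07 − 0.8)/(1.15 − 0.8) = 0.2700/0.3500 = 0.7714
Terminal stock prices: S_uu = 158.7, S_ud = 110.4, S_dd = 76.8
Terminal payoffs (S − K): max(43.7, 0) = 43.7, max(-4.6, 0) = 0, max(-38.2, 0) = 0
Node u (S = 138): V_u = 1/1.07·[0.7714·43.7000 + 0.2286·0.0000] = 31.5060
Node d (S = 96): V_d = 1/1.07·[0.7714·0.0000 + 0.2286·0.0000] = 0.0000
Node 0 (S = 120): V_0 = 1/1.07·[0.7714·31.5060 + 0.2286·0.0000] = 22.7146

$22.71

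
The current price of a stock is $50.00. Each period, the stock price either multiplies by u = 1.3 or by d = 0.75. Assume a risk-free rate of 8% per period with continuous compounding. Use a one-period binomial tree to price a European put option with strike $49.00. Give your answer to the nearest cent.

$4.18

Risk-neutral probability p = (e^0.08 − 0.75)/(1.3 − 0.75) = 0.3333/0.5500 = 0.6060
Terminal stock prices: S_u = 65, S_d = 37.5
Terminal payoffs (K − S): max(-16, 0) = 0, max(11.5, 0) = 11.5
Node 0 (S = 50): V_0 = e^(−0.08)·[0.6060·0.0000 + 0.3940·11.5000] = 4.1829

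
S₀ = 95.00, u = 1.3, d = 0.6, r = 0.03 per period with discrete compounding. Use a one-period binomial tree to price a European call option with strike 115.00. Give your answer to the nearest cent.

Risk-neutral probability p = (1 + 0.03 − 0.6)/(1.3 − 0.6) = 0.4300/0.7000 = 0.6143
Terminal stock prices: S_u = 123.5, S_d = 57
Terminal payoffs (S − K): max(8.5, 0) = 8.5, max(-58, 0) = 0
Node 0 (S = 95): V_0 = 1/1.03·[0.6143·8.5000 + 0.3857·0.0000] = 5.0693

5.07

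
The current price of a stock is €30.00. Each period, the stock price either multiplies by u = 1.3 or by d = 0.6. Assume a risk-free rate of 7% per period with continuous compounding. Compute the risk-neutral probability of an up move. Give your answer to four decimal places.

Risk-neutral probability p = (e^0.07 − 0.6)/(1.3 − 0.6) = 0.4725/0.7000 = 0.6750

p = 0.6750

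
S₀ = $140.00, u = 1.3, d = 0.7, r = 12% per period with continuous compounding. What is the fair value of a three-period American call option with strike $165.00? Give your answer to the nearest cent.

Risk-neutral probability p = (e^0.12 − 0.7)/(1.3 − 0.7) = 0.4275/0.6000 = 0.7125
Terminal stock prices: S_uuu = 307.6, S_uud = 165.6, S_udd = 89.18, S_ddd = 48.02
Terminal payoffs (S − K): max(142.6, 0) = 142.6, max(0.62, 0) = 0.62, max(-75.82, 0) = 0, max(-117, 0) = 0
Node uu (S = 236.6): continuation = e^(−0.12)·[0.7125·142.5800 + 0.2875·0.6200] = 90.2581; exercise value = 71.6000 ≤ continuation, so V_uu = 90.2581
Node ud (S = 127.4): continuation = e^(−0.12)·[0.7125·0.6200 + 0.2875·0.0000] = 0.3918; exercise value = 0.0000 ≤ continuation, so V_ud = 0.3918
Node dd (S = 68.6): continuation = e^(−0.12)·[0.7125·0.0000 + 0.2875·0.0000] = 0.0000; exercise value = 0.0000 ≤ continuation, so V_dd = 0.0000
Node u (S = 182): continuation = e^(−0.12)·[0.7125·90.2581 + 0.2875·0.3918] = 57.1364; exercise value = 17.0000 ≤ continuation, so V_u = 57.1364
Node d (S = 98): continuation = e^(−0.12)·[0.7125·0.3918 + 0.2875·0.0000] = 0.2476; exercise value = 0.0000 ≤ continuation, so V_d = 0.2476
Node 0 (S = 140): continuation = e^(−0.12)·[0.7125·57.1364 + 0.2875·0.2476] = 36.1691; exercise value = 0.0000 ≤ continuation, so V_0 = 36.1691

$36.17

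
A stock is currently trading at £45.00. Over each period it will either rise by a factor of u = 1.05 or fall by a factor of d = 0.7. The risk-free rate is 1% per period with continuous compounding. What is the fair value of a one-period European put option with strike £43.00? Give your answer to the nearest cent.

Risk-neutral probability p = (e^0.01 − 0.7)/(1.05 − 0.7) = 0.3101/0.3500 = 0.8859
Terminal stock prices: S_u = 47.25, S_d = 31.5
Terminal payoffs (K − S): max(-4.25, 0) = 0, max(11.5, 0) = 11.5
Node 0 (S = 45): V_0 = e^(−0.01)·[0.8859·0.0000 + 0.1141·11.5000] = 1.2996

£1.30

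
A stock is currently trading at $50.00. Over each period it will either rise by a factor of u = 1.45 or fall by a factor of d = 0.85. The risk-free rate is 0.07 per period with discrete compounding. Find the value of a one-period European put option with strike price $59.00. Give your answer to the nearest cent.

$9.77

Risk-neutral probability p = (1 + 0.07 − 0.85)/(1.45 − 0.85) = 0.2200/0.6000 = 0.3667
Terminal stock prices: S_u = 72.5, S_d = 42.5
Terminal payoffs (K − S): max(-13.5, 0) = 0, max(16.5, 0) = 16.5
Node 0 (S = 50): V_0 = 1/1.07·[0.3667·0.0000 + 0.6333·16.5000] = 9.7664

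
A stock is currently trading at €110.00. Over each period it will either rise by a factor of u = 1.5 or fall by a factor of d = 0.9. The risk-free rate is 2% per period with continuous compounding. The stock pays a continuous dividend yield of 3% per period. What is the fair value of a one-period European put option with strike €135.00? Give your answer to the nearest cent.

Per-period risk-free factor R = e^0.02 = 1.0202; dividend-adjusted growth = e^(0.02−0.03) = 0.9900.
Risk-neutral probability p = (0.9900 − 0.9)/(1.5 − 0.9) = 0.0900/0.6000 = 0.1501
Terminal stock prices: S_u = 165, S_d = 99
Terminal payoffs (K − S): max(-30, 0) = 0, max(36, 0) = 36
Node 0 (S = 110): V_0 = e^(−0.02)·[0.1501·0.0000 + 0.8499·36.0000] = 29.9911

€29.99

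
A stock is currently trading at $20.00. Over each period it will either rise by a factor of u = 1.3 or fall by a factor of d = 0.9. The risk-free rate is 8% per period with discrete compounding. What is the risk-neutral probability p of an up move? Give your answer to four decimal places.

p = 0.4500

Risk-neutral probability p = (1 + 0.08 − 0.9)/(1.3 − 0.9) = 0.1800/0.4000 = 0.4500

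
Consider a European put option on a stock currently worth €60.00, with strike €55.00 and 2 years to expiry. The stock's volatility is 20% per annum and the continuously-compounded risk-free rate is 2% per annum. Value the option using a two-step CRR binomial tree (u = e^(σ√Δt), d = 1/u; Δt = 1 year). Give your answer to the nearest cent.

CRR parameters: u = e^(σ√Δt) = e^(0.2·√1) = 1.2214, d = 1/u = 0.8187
Per-period rate: rΔt = 0.02·1 = 0.02, so R = e^0.02 = 1.0202
Risk-neutral probability p = (e^0.02 − 0.8187)/(1.2214 − 0.8187) = 0.2015/0.4027 = 0.5003
Terminal stock prices: S_uu = 89.51, S_ud = 60, S_dd = 40.22
Terminal payoffs (K − S): max(-34.51, 0) = 0, max(-5, 0) = 0, max(14.78, 0) = 14.78
Node u (S = 73.28): V_u = e^(−0.02)·[0.5003·0.0000 + 0.4997·0.0000] = 0.0000
Node d (S = 49.12): V_d = e^(−0.02)·[0.5003·0.0000 + 0.4997·14.7808] = 7.2392
Node 0 (S = 60): V_0 = e^(−0.02)·[0.5003·0.0000 + 0.4997·7.2392] = 3.5456

€3.55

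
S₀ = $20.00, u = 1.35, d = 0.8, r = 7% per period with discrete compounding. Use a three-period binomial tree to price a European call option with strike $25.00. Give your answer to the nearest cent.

Risk-neutral probability p = (1 + 0.07 − 0.8)/(1.35 − 0.8) = 0.2700/0.5500 = 0.4909
Terminal stock prices: S_uuu = 49.21, S_uud = 29.16, S_udd = 17.28, S_ddd = 10.24
Terminal payoffs (S − K): max(24.21, 0) = 24.21, max(4.16, 0) = 4.16, max(-7.72, 0) = 0, max(-14.76, 0) = 0
Node uu (S = 36.45): V_uu = 1/1.07·[0.4909·24.2075 + 0.5091·4.1600] = 13.0855
Node ud (S = 21.6): V_ud = 1/1.07·[0.4909·4.1600 + 0.5091·0.0000] = 1.9086
Node dd (S = 12.8): V_dd = 1/1.07·[0.4909·0.0000 + 0.5091·0.0000] = 0.0000
Node u (S = 27): V_u = 1/1.07·[0.4909·13.0855 + 0.5091·1.9086] = 6.9116
Node d (S = 16): V_d = 1/1.07·[0.4909·1.9086 + 0.5091·0.0000] = 0.8756
Node 0 (S = 20): V_0 = 1/1.07·[0.4909·6.9116 + 0.5091·0.8756] = 3.5876

$3.59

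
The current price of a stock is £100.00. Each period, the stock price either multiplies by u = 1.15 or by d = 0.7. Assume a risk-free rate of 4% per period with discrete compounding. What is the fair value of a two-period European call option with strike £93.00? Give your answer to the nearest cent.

Risk-neutral probability p = (1 + 0.04 − 0.7)/(1.15 − 0.7) = 0.3400/0.4500 = 0.7556
Terminal stock prices: S_uu = 132.2, S_ud = 80.5, S_dd = 49
Terminal payoffs (S − K): max(39.25, 0) = 39.25, max(-12.5, 0) = 0, max(-44, 0) = 0
Node u (S = 115): V_u = 1/1.04·[0.7556·39.2500 + 0.2444·0.0000] = 28.5150
Node d (S = 70): V_d = 1/1.04·[0.7556·0.0000 + 0.2444·0.0000] = 0.0000
Node 0 (S = 100): V_0 = 1/1.04·[0.7556·28.5150 + 0.2444·0.0000] = 20.7160

£20.72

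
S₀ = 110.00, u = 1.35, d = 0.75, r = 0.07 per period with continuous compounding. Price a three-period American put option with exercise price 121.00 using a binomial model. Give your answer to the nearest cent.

Risk-neutral probability p = (e^0.07 − 0.75)/(1.35 − 0.75) = 0.3225/0.6000 = 0.5375
Terminal stock prices: S_uuu = 270.6, S_uud = 150.4, S_udd = 83.53, S_ddd = 46.41
Terminal payoffs (K − S): max(-149.6, 0) = 0, max(-29.36, 0) = 0, max(37.47, 0) = 37.47, max(74.59, 0) = 74.59
Node uu (S = 200.5): continuation = e^(−0.07)·[0.5375·0.0000 + 0.4625·0.0000] = 0.0000; exercise value = 0.0000 ≤ continuation, so V_uu = 0.0000
Node ud (S = 111.4): continuation = e^(−0.07)·[0.5375·0.0000 + 0.4625·37.4688] = 16.1573; exercise value = 9.6250 ≤ continuation, so V_ud = 16.1573
Node dd (S = 61.88): continuation = e^(−0.07)·[0.5375·37.4688 + 0.4625·74.5938] = 50.9447; exercise value = 59.1250 > continuation, so V_dd = 59.1250 (exercise)
Node u (S = 148.5): continuation = e^(−0.07)·[0.5375·0.0000 + 0.4625·16.1573] = 6.9673; exercise value = 0.0000 ≤ continuation, so V_u = 6.9673
Node d (S = 82.5): continuation = e^(−0.07)·[0.5375·16.1573 + 0.4625·59.1250] = 33.5935; exercise value = 38.5000 > continuation, so V_d = 38.5000 (exercise)
Node 0 (S = 110): continuation = e^(−0.07)·[0.5375·6.9673 + 0.4625·38.5000] = 20.0938; exercise value = 11.0000 ≤ continuation, so V_0 = 20.0938

20.09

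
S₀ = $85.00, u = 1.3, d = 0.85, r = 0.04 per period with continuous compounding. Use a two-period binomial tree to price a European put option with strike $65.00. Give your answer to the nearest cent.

$1.10

Risk-neutral probability p = (e^0.04 − 0.85)/(1.3 − 0.85) = 0.1908/0.4500 = 0.4240
Terminal stock prices: S_uu = 143.7, S_ud = 93.92, S_dd = 61.41
Terminal payoffs (K − S): max(-78.65, 0) = 0, max(-28.92, 0) = 0, max(3.588, 0) = 3.588
Node u (S = 110.5): V_u = e^(−0.04)·[0.4240·0.0000 + 0.5760·0.0000] = 0.0000
Node d (S = 72.25): V_d = e^(−0.04)·[0.4240·0.0000 + 0.5760·3.5875] = 1.9853
Node 0 (S = 85): V_0 = e^(−0.04)·[0.4240·0.0000 + 0.5760·1.9853] = 1.0986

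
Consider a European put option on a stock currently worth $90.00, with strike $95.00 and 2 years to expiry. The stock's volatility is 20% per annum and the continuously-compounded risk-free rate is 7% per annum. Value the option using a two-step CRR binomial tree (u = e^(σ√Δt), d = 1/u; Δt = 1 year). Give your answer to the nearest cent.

CRR parameters: u = e^(σ√Δt) = e^(0.2·√1) = 1.2214, d = 1/u = 0.8187
Per-period rate: rΔt = 0.07·1 = 0.07, so R = e^0.07 = 1.0725
Risk-neutral probability p = (e^0.07 − 0.8187)/(1.2214 − 0.8187) = 0.2538/0.4027 = 0.6302
Terminal stock prices: S_uu = 134.3, S_ud = 90, S_dd = 60.33
Terminal payoffs (K − S): max(-39.26, 0) = 0, max(5, 0) = 5, max(34.67, 0) = 34.67
Node u (S = 109.9): V_u = e^(−0.07)·[0.6302·0.0000 + 0.3698·5.0000] = 1.7238
Node d (S = 73.69): V_d = e^(−0.07)·[0.6302·5.0000 + 0.3698·34.6712] = 14.8916
Node 0 (S = 90): V_0 = e^(−0.07)·[0.6302·1.7238 + 0.3698·14.8916] = 6.1471

$6.15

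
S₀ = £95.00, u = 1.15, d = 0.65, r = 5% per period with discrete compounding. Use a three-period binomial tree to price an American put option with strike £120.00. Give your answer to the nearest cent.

£25.00

Risk-neutral probability p = (1 + 0.05 − 0.65)/(1.15 − 0.65) = 0.4000/0.5000 = 0.8000
Terminal stock prices: S_uuu = 144.5, S_uud = 81.66, S_udd = 46.16, S_ddd = 26.09
Terminal payoffs (K − S): max(-24.48, 0) = 0, max(38.34, 0) = 38.34, max(73.84, 0) = 73.84, max(93.91, 0) = 93.91
Node uu (S = 125.6): continuation = 1/1.05·[0.8000·0.0000 + 0.2000·38.3356] = 7.3020; exercise value = 0.0000 ≤ continuation, so V_uu = 7.3020
Node ud (S = 71.01): continuation = 1/1.05·[0.8000·38.3356 + 0.2000·73.8419] = 43.2732; exercise value = 48.9875 > continuation, so V_ud = 48.9875 (exercise)
Node dd (S = 40.14): continuation = 1/1.05·[0.8000·73.8419 + 0.2000·93.9106] = 74.1482; exercise value = 79.8625 > continuation, so V_dd = 79.8625 (exercise)
Node u (S = 109.2): continuation = 1/1.05·[0.8000·7.3020 + 0.2000·48.9875] = 14.8944; exercise value = 10.7500 ≤ continuation, so V_u = 14.8944
Node d (S = 61.75): continuation = 1/1.05·[0.8000·48.9875 + 0.2000·79.8625] = 52.5357; exercise value = 58.2500 > continuation, so V_d = 58.2500 (exercise)
Node 0 (S = 95): continuation = 1/1.05·[0.8000·14.8944 + 0.2000·58.2500] = 22.4434; exercise value = 25.0000 > continuation, so V_0 = 25.0000 (exercise)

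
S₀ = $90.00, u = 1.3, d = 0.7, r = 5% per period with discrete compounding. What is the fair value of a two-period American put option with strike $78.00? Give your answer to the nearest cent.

Risk-neutral probability p = (1 + 0.05 − 0.7)/(1.3 − 0.7) = 0.3500/0.6000 = 0.5833
Terminal stock prices: S_uu = 152.1, S_ud = 81.9, S_dd = 44.1
Terminal payoffs (K − S): max(-74.1, 0) = 0, max(-3.9, 0) = 0, max(33.9, 0) = 33.9
Node u (S = 117): continuation = 1/1.05·[0.5833·0.0000 + 0.4167·0.0000] = 0.0000; exercise value = 0.0000 ≤ continuation, so V_u = 0.0000
Node d (S = 63): continuation = 1/1.05·[0.5833·0.0000 + 0.4167·33.9000] = 13.4524; exercise value = 15.0000 > continuation, so V_d = 15.0000 (exercise)
Node 0 (S = 90): continuation = 1/1.05·[0.5833·0.0000 + 0.4167·15.0000] = 5.9524; exercise value = 0.0000 ≤ continuation, so V_0 = 5.9524

$5.95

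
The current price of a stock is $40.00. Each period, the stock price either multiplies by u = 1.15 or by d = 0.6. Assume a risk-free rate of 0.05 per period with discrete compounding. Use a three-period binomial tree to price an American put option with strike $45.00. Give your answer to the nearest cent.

Risk-neutral probability p = (1 + 0.05 − 0.6)/(1.15 − 0.6) = 0.4500/0.5500 = 0.8182
Terminal stock prices: S_uuu = 60.83, S_uud = 31.74, S_udd = 16.56, S_ddd = 8.64
Terminal payoffs (K − S): max(-15.83, 0) = 0, max(13.26, 0) = 13.26, max(28.44, 0) = 28.44, max(36.36, 0) = 36.36
Node uu (S = 52.9): continuation = 1/1.05·[0.8182·0.0000 + 0.1818·13.2600] = 2.2961; exercise value = 0.0000 ≤ continuation, so V_uu = 2.2961
Node ud (S = 27.6): continuation = 1/1.05·[0.8182·13.2600 + 0.1818·28.4400] = 15.2571; exercise value = 17.4000 > continuation, so V_ud = 17.4000 (exercise)
Node dd (S = 14.4): continuation = 1/1.05·[0.8182·28.4400 + 0.1818·36.3600] = 28.4571; exercise value = 30.6000 > continuation, so V_dd = 30.6000 (exercise)
Node u (S = 46): continuation = 1/1.05·[0.8182·2.2961 + 0.1818·17.4000] = 4.8022; exercise value = 0.0000 ≤ continuation, so V_u = 4.8022
Node d (S = 24): continuation = 1/1.05·[0.8182·17.4000 + 0.1818·30.6000] = 18.8571; exercise value = 21.0000 > continuation, so V_d = 21.0000 (exercise)
Node 0 (S = 40): continuation = 1/1.05·[0.8182·4.8022 + 0.1818·21.0000] = 7.3783; exercise value = 5.0000 ≤ continuation, so V_0 = 7.3783

$7.38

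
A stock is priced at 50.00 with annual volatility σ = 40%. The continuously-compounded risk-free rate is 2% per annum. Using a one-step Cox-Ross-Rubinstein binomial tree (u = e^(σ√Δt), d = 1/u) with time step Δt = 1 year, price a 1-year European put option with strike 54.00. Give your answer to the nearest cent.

CRR parameters: u = e^(σ√Δt) = e^(0.4·√1) = 1.4918, d = 1/u = 0.6703
Per-period rate: rΔt = 0.02·1 = 0.02, so R = e^0.02 = 1.0202
Risk-neutral probability p = (e^0.02 − 0.6703)/(1.4918 − 0.6703) = 0.3499/0.8215 = 0.4259
Terminal stock prices: S_u = 74.59, S_d = 33.52
Terminal payoffs (K − S): max(-20.59, 0) = 0, max(20.48, 0) = 20.48
Node 0 (S = 50): V_0 = e^(−0.02)·[0.4259·0.0000 + 0.5741·20.4840] = 11.5269

11.53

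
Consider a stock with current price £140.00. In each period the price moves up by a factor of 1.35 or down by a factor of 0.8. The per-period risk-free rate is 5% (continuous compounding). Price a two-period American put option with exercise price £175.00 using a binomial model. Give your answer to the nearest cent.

£37.89

Risk-neutral probability p = (e^0.05 − 0.8)/(1.35 − 0.8) = 0.2513/0.5500 = 0.4569
Terminal stock prices: S_uu = 255.2, S_ud = 151.2, S_dd = 89.6
Terminal payoffs (K − S): max(-80.15, 0) = 0, max(23.8, 0) = 23.8, max(85.4, 0) = 85.4
Node u (S = 189): continuation = e^(−0.05)·[0.4569·0.0000 + 0.5431·23.8000] = 12.2964; exercise value = 0.0000 ≤ continuation, so V_u = 12.2964
Node d (S = 112): continuation = e^(−0.05)·[0.4569·23.8000 + 0.5431·85.4000] = 54.4651; exercise value = 63.0000 > continuation, so V_d = 63.0000 (exercise)
Node 0 (S = 140): continuation = e^(−0.05)·[0.4569·12.2964 + 0.5431·63.0000] = 37.8929; exercise value = 35.0000 ≤ continuation, so V_0 = 37.8929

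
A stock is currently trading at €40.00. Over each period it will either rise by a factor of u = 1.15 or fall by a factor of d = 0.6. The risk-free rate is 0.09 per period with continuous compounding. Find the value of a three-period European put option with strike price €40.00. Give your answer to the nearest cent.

€2.07

Risk-neutral probability p = (e^0.09 − 0.6)/(1.15 − 0.6) = 0.4942/0.5500 = 0.8985
Terminal stock prices: S_uuu = 60.83, S_uud = 31.74, S_udd = 16.56, S_ddd = 8.64
Terminal payoffs (K − S): max(-20.83, 0) = 0, max(8.26, 0) = 8.26, max(23.44, 0) = 23.44, max(31.36, 0) = 31.36
Node uu (S = 52.9): V_uu = e^(−0.09)·[0.8985·0.0000 + 0.1015·8.2600] = 0.7662
Node ud (S = 27.6): V_ud = e^(−0.09)·[0.8985·8.2600 + 0.1015·23.4400] = 8.9572
Node dd (S = 14.4): V_dd = e^(−0.09)·[0.8985·23.4400 + 0.1015·31.3600] = 22.1572
Node u (S = 46): V_u = e^(−0.09)·[0.8985·0.7662 + 0.1015·8.9572] = 1.4601
Node d (S = 24): V_d = e^(−0.09)·[0.8985·8.9572 + 0.1015·22.1572] = 9.4108
Node 0 (S = 40): V_0 = e^(−0.09)·[0.8985·1.4601 + 0.1015·9.4108] = 2.0720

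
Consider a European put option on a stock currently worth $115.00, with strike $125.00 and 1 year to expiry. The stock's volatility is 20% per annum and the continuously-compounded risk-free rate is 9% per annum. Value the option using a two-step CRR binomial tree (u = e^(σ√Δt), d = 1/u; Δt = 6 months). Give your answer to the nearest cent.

CRR parameters: u = e^(σ√Δt) = e^(0.2·√0.5) = 1.1519, d = 1/u = 0.8681
Per-period rate: rΔt = 0.09·0.5 = 0.045, so R = e^0.045 = 1.0460
Risk-neutral probability p = (e^0.045 − 0.8681)/(1.1519 − 0.8681) = 0.1779/0.2838 = 0.6269
Terminal stock prices: S_uu = 152.6, S_ud = 115, S_dd = 86.67
Terminal payoffs (K − S): max(-27.59, 0) = 0, max(10, 0) = 10, max(38.33, 0) = 38.33
Node u (S = 132.5): V_u = e^(−0.045)·[0.6269·0.0000 + 0.3731·10.0000] = 3.5669
Node d (S = 99.83): V_d = e^(−0.045)·[0.6269·10.0000 + 0.3731·38.3316] = 19.6655
Node 0 (S = 115): V_0 = e^(−0.045)·[0.6269·3.5669 + 0.3731·19.6655] = 9.1521

$9.15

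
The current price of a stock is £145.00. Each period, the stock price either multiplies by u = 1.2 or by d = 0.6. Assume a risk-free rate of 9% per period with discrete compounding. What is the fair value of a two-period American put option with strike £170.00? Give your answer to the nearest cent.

£25.00

Risk-neutral probability p = (1 + 0.09 − 0.6)/(1.2 − 0.6) = 0.4900/0.6000 = 0.8167
Terminal stock prices: S_uu = 208.8, S_ud = 104.4, S_dd = 52.2
Terminal payoffs (K − S): max(-38.8, 0) = 0, max(65.6, 0) = 65.6, max(117.8, 0) = 117.8
Node u (S = 174): continuation = 1/1.09·[0.8167·0.0000 + 0.1833·65.6000] = 11.0336; exercise value = 0.0000 ≤ continuation, so V_u = 11.0336
Node d (S = 87): continuation = 1/1.09·[0.8167·65.6000 + 0.1833·117.8000] = 68.9633; exercise value = 83.0000 > continuation, so V_d = 83.0000 (exercise)
Node 0 (S = 145): continuation = 1/1.09·[0.8167·11.0336 + 0.1833·83.0000] = 22.2270; exercise value = 25.0000 > continuation, so V_0 = 25.0000 (exercise)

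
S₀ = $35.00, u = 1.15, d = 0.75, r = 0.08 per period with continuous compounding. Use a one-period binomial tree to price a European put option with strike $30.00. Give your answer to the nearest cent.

$0.58

Risk-neutral probability p = (e^0.08 − 0.75)/(1.15 − 0.75) = 0.3333/0.4000 = 0.8332
Terminal stock prices: S_u = 40.25, S_d = 26.25
Terminal payoffs (K − S): max(-10.25, 0) = 0, max(3.75, 0) = 3.75
Node 0 (S = 35): V_0 = e^(−0.08)·[0.8332·0.0000 + 0.1668·3.7500] = 0.5773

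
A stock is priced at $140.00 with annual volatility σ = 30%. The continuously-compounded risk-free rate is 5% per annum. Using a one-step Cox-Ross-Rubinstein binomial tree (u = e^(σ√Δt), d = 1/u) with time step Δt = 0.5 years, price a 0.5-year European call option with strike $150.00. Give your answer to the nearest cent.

$11.40

CRR parameters: u = e^(σ√Δt) = e^(0.3·√0.5) = 1.2363, d = 1/u = 0.8089
Per-period rate: rΔt = 0.05·0.5 = 0.025, so R = e^0.025 = 1.0253
Risk-neutral probability p = (e^0.025 − 0.8089)/(1.2363 − 0.8089) = 0.2165/0.4275 = 0.5064
Terminal stock prices: S_u = 173.1, S_d = 113.2
Terminal payoffs (S − K): max(23.08, 0) = 23.08, max(-36.76, 0) = 0
Node 0 (S = 140): V_0 = e^(−0.025)·[0.5064·23.0836 + 0.4936·0.0000] = 11.4006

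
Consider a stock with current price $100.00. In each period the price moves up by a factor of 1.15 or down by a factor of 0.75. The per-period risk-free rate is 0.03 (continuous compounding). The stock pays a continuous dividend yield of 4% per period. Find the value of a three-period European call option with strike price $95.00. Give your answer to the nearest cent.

$12.93

Per-period risk-free factor R = e^0.03 = 1.0305; dividend-adjusted growth = e^(0.03−0.04) = 0.9900.
Risk-neutral probability p = (0.9900 − 0.75)/(1.15 − 0.75) = 0.2400/0.4000 = 0.6001
Terminal stock prices: S_uuu = 152.1, S_uud = 99.19, S_udd = 64.69, S_ddd = 42.19
Terminal payoffs (S − K): max(57.09, 0) = 57.09, max(4.187, 0) = 4.187, max(-30.31, 0) = 0, max(-52.81, 0) = 0
Node uu (S = 132.2): V_uu = e^(−0.03)·[0.6001·57.0875 + 0.3999·4.1875] = 34.8721
Node ud (S = 86.25): V_ud = e^(−0.03)·[0.6001·4.1875 + 0.3999·0.0000] = 2.4388
Node dd (S = 56.25): V_dd = e^(−0.03)·[0.6001·0.0000 + 0.3999·0.0000] = 0.0000
Node u (S = 115): V_u = e^(−0.03)·[0.6001·34.8721 + 0.3999·2.4388] = 21.2555
Node d (S = 75): V_d = e^(−0.03)·[0.6001·2.4388 + 0.3999·0.0000] = 1.4203
Node 0 (S = 100): V_0 = e^(−0.03)·[0.6001·21.2555 + 0.3999·1.4203] = 12.9301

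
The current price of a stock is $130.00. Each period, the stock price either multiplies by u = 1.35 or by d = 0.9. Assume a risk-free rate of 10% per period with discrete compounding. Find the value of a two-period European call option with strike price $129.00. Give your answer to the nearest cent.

$29.43

Risk-neutral probability p = (1 + 0.1 − 0.9)/(1.35 − 0.9) = 0.2000/0.4500 = 0.4444
Terminal stock prices: S_uu = 236.9, S_ud = 158, S_dd = 105.3
Terminal payoffs (S − K): max(107.9, 0) = 107.9, max(28.95, 0) = 28.95, max(-23.7, 0) = 0
Node u (S = 175.5): V_u = 1/1.1·[0.4444·107.9250 + 0.5556·28.9500] = 58.2273
Node d (S = 117): V_d = 1/1.1·[0.4444·28.9500 + 0.5556·0.0000] = 11.6970
Node 0 (S = 130): V_0 = 1/1.1·[0.4444·58.2273 + 0.5556·11.6970] = 29.4337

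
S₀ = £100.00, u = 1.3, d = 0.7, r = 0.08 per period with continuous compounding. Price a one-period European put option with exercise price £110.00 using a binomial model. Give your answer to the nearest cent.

£13.34

Risk-neutral probability p = (e^0.08 − 0.7)/(1.3 − 0.7) = 0.3833/0.6000 = 0.6388
Terminal stock prices: S_u = 130, S_d = 70
Terminal payoffs (K − S): max(-20, 0) = 0, max(40, 0) = 40
Node 0 (S = 100): V_0 = e^(−0.08)·[0.6388·0.0000 + 0.3612·40.0000] = 13.3368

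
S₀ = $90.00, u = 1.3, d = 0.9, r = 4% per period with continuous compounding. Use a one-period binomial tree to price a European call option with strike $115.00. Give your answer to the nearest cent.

Risk-neutral probability p = (e^0.04 − 0.9)/(1.3 − 0.9) = 0.1408/0.4000 = 0.3520
Terminal stock prices: S_u = 117, S_d = 81
Terminal payoffs (S − K): max(2, 0) = 2, max(-34, 0) = 0
Node 0 (S = 90): V_0 = e^(−0.04)·[0.3520·2.0000 + 0.6480·0.0000] = 0.6764

$0.68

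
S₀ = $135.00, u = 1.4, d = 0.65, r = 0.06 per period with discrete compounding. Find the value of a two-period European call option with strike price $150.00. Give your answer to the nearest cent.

$30.48

Risk-neutral probability p = (1 + 0.06 − 0.65)/(1.4 − 0.65) = 0.4100/0.7500 = 0.5467
Terminal stock prices: S_uu = 264.6, S_ud = 122.9, S_dd = 57.04
Terminal payoffs (S − K): max(114.6, 0) = 114.6, max(-27.15, 0) = 0, max(-92.96, 0) = 0
Node u (S = 189): V_u = 1/1.06·[0.5467·114.6000 + 0.4533·0.0000] = 59.1019
Node d (S = 87.75): V_d = 1/1.06·[0.5467·0.0000 + 0.4533·0.0000] = 0.0000
Node 0 (S = 135): V_0 = 1/1.06·[0.5467·59.1019 + 0.4533·0.0000] = 30.4802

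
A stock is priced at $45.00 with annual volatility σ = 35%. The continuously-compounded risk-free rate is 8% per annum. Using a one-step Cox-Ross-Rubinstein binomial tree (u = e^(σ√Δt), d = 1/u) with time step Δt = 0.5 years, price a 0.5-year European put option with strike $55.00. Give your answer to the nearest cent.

CRR parameters: u = e^(σ√Δt) = e^(0.35·√0.5) = 1.2808, d = 1/u = 0.7808
Per-period rate: rΔt = 0.08·0.5 = 0.04, so R = e^0.04 = 1.0408
Risk-neutral probability p = (e^0.04 − 0.7808)/(1.2808 − 0.7808) = 0.2601/0.5000 = 0.5201
Terminal stock prices: S_u = 57.64, S_d = 35.13
Terminal payoffs (K − S): max(-2.636, 0) = 0, max(19.87, 0) = 19.87
Node 0 (S = 45): V_0 = e^(−0.04)·[0.5201·0.0000 + 0.4799·19.8658] = 9.1606

$9.16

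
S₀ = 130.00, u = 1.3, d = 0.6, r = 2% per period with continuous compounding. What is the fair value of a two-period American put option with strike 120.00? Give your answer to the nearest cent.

Risk-neutral probability p = (e^0.02 − 0.6)/(1.3 − 0.6) = 0.4202/0.7000 = 0.6003
Terminal stock prices: S_uu = 219.7, S_ud = 101.4, S_dd = 46.8
Terminal payoffs (K − S): max(-99.7, 0) = 0, max(18.6, 0) = 18.6, max(73.2, 0) = 73.2
Node u (S = 169): continuation = e^(−0.02)·[0.6003·0.0000 + 0.3997·18.6000] = 7.2874; exercise value = 0.0000 ≤ continuation, so V_u = 7.2874
Node d (S = 78): continuation = e^(−0.02)·[0.6003·18.6000 + 0.3997·73.2000] = 39.6238; exercise value = 42.0000 > continuation, so V_d = 42.0000 (exercise)
Node 0 (S = 130): continuation = e^(−0.02)·[0.6003·7.2874 + 0.3997·42.0000] = 20.7434; exercise value = 0.0000 ≤ continuation, so V_0 = 20.7434

20.74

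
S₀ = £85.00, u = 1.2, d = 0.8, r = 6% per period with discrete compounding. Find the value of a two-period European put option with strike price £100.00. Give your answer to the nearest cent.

Risk-neutral probability p = (1 + 0.06 − 0.8)/(1.2 − 0.8) = 0.2600/0.4000 = 0.6500
Terminal stock prices: S_uu = 122.4, S_ud = 81.6, S_dd = 54.4
Terminal payoffs (K − S): max(-22.4, 0) = 0, max(18.4, 0) = 18.4, max(45.6, 0) = 45.6
Node u (S = 102): V_u = 1/1.06·[0.6500·0.0000 + 0.3500·18.4000] = 6.0755
Node d (S = 68): V_d = 1/1.06·[0.6500·18.4000 + 0.3500·45.6000] = 26.3396
Node 0 (S = 85): V_0 = 1/1.06·[0.6500·6.0755 + 0.3500·26.3396] = 12.4226

£12.42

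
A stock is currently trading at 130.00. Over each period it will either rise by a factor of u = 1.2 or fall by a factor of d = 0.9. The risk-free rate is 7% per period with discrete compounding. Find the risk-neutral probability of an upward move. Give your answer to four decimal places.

Risk-neutral probability p = (1 + 0.07 − 0.9)/(1.2 − 0.9) = 0.1700/0.3000 = 0.5667

p = 0.5667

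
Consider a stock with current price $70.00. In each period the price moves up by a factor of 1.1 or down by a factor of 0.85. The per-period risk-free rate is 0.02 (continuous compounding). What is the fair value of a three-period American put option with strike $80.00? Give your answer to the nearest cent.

Risk-neutral probability p = (e^0.02 − 0.85)/(1.1 − 0.85) = 0.1702/0.2500 = 0.6808
Terminal stock prices: S_uuu = 93.17, S_uud = 72, S_udd = 55.63, S_ddd = 42.99
Terminal payoffs (K − S): max(-13.17, 0) = 0, max(8.005, 0) = 8.005, max(24.37, 0) = 24.37, max(37.01, 0) = 37.01
Node uu (S = 84.7): continuation = e^(−0.02)·[0.6808·0.0000 + 0.3192·8.0050] = 2.5046; exercise value = 0.0000 ≤ continuation, so V_uu = 2.5046
Node ud (S = 65.45): continuation = e^(−0.02)·[0.6808·8.0050 + 0.3192·24.3675] = 12.9659; exercise value = 14.5500 > continuation, so V_ud = 14.5500 (exercise)
Node dd (S = 50.57): continuation = e^(−0.02)·[0.6808·24.3675 + 0.3192·37.0113] = 27.8409; exercise value = 29.4250 > continuation, so V_dd = 29.4250 (exercise)
Node u (S = 77): continuation = e^(−0.02)·[0.6808·2.5046 + 0.3192·14.5500] = 6.2237; exercise value = 3.0000 ≤ continuation, so V_u = 6.2237
Node d (S = 59.5): continuation = e^(−0.02)·[0.6808·14.5500 + 0.3192·29.4250] = 18.9159; exercise value = 20.5000 > continuation, so V_d = 20.5000 (exercise)
Node 0 (S = 70): continuation = e^(−0.02)·[0.6808·6.2237 + 0.3192·20.5000] = 10.5671; exercise value = 10.0000 ≤ continuation, so V_0 = 10.5671

$10.57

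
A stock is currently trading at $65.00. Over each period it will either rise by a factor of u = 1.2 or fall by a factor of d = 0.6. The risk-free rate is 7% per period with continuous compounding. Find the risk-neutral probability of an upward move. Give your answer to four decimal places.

p = 0.7875

Risk-neutral probability p = (e^0.07 − 0.6)/(1.2 − 0.6) = 0.4725/0.6000 = 0.7875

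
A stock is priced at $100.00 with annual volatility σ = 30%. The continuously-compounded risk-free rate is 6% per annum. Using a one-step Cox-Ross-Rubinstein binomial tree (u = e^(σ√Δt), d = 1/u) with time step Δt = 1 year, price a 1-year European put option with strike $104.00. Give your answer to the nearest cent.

CRR parameters: u = e^(σ√Δt) = e^(0.3·√1) = 1.3499, d = 1/u = 0.7408
Per-period rate: rΔt = 0.06·1 = 0.06, so R = e^0.06 = 1.0618
Risk-neutral probability p = (e^0.06 − 0.7408)/(1.3499 − 0.7408) = 0.3210/0.6090 = 0.5271
Terminal stock prices: S_u = 135, S_d = 74.08
Terminal payoffs (K − S): max(-30.99, 0) = 0, max(29.92, 0) = 29.92
Node 0 (S = 100): V_0 = e^(−0.06)·[0.5271·0.0000 + 0.4729·29.9182] = 13.3247

$13.32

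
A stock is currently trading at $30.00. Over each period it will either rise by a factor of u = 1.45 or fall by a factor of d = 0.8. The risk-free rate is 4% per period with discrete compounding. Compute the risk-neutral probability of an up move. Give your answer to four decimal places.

p = 0.3692

Risk-neutral probability p = (1 + 0.04 − 0.8)/(1.45 − 0.8) = 0.2400/0.6500 = 0.3692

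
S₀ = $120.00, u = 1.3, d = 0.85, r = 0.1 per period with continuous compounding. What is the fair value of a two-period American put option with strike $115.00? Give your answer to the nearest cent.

$5.09

Risk-neutral probability p = (e^0.1 − 0.85)/(1.3 − 0.85) = 0.2552/0.4500 = 0.5670
Terminal stock prices: S_uu = 202.8, S_ud = 132.6, S_dd = 86.7
Terminal payoffs (K − S): max(-87.8, 0) = 0, max(-17.6, 0) = 0, max(28.3, 0) = 28.3
Node u (S = 156): continuation = e^(−0.1)·[0.5670·0.0000 + 0.4330·0.0000] = 0.0000; exercise value = 0.0000 ≤ continuation, so V_u = 0.0000
Node d (S = 102): continuation = e^(−0.1)·[0.5670·0.0000 + 0.4330·28.3000] = 11.0866; exercise value = 13.0000 > continuation, so V_d = 13.0000 (exercise)
Node 0 (S = 120): continuation = e^(−0.1)·[0.5670·0.0000 + 0.4330·13.0000] = 5.0928; exercise value = 0.0000 ≤ continuation, so V_0 = 5.0928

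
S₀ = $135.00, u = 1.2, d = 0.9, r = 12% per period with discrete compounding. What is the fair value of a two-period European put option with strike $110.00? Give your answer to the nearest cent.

Risk-neutral probability p = (1 + 0.12 − 0.9)/(1.2 − 0.9) = 0.2200/0.3000 = 0.7333
Terminal stock prices: S_uu = 194.4, S_ud = 145.8, S_dd = 109.4
Terminal payoffs (K − S): max(-84.4, 0) = 0, max(-35.8, 0) = 0, max(0.65, 0) = 0.65
Node u (S = 162): V_u = 1/1.12·[0.7333·0.0000 + 0.2667·0.0000] = 0.0000
Node d (S = 121.5): V_d = 1/1.12·[0.7333·0.0000 + 0.2667·0.6500] = 0.1548
Node 0 (S = 135): V_0 = 1/1.12·[0.7333·0.0000 + 0.2667·0.1548] = 0.0368

$0.04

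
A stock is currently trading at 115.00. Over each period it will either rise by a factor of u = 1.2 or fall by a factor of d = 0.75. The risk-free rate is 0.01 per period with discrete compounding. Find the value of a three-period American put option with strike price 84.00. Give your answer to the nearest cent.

Risk-neutral probability p = (1 + 0.01 − 0.75)/(1.2 − 0.75) = 0.2600/0.4500 = 0.5778
Terminal stock prices: S_uuu = 198.7, S_uud = 124.2, S_udd = 77.62, S_ddd = 48.52
Terminal payoffs (K − S): max(-114.7, 0) = 0, max(-40.2, 0) = 0, max(6.375, 0) = 6.375, max(35.48, 0) = 35.48
Node uu (S = 165.6): continuation = 1/1.01·[0.5778·0.0000 + 0.4222·0.0000] = 0.0000; exercise value = 0.0000 ≤ continuation, so V_uu = 0.0000
Node ud (S = 103.5): continuation = 1/1.01·[0.5778·0.0000 + 0.4222·6.3750] = 2.6650; exercise value = 0.0000 ≤ continuation, so V_ud = 2.6650
Node dd (S = 64.69): continuation = 1/1.01·[0.5778·6.3750 + 0.4222·35.4844] = 18.4808; exercise value = 19.3125 > continuation, so V_dd = 19.3125 (exercise)
Node u (S = 138): continuation = 1/1.01·[0.5778·0.0000 + 0.4222·2.6650] = 1.1141; exercise value = 0.0000 ≤ continuation, so V_u = 1.1141
Node d (S = 86.25): continuation = 1/1.01·[0.5778·2.6650 + 0.4222·19.3125] = 9.5980; exercise value = 0.0000 ≤ continuation, so V_d = 9.5980
Node 0 (S = 115): continuation = 1/1.01·[0.5778·1.1141 + 0.4222·9.5980] = 4.6497; exercise value = 0.0000 ≤ continuation, so V_0 = 4.6497

4.65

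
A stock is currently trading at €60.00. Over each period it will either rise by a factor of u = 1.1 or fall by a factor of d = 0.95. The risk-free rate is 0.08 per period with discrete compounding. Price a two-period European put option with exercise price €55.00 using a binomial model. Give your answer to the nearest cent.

Risk-neutral probability p = (1 + 0.08 − 0.95)/(1.1 − 0.95) = 0.1300/0.1500 = 0.8667
Terminal stock prices: S_uu = 72.6, S_ud = 62.7, S_dd = 54.15
Terminal payoffs (K − S): max(-17.6, 0) = 0, max(-7.7, 0) = 0, max(0.85, 0) = 0.85
Node u (S = 66): V_u = 1/1.08·[0.8667·0.0000 + 0.1333·0.0000] = 0.0000
Node d (S = 57): V_d = 1/1.08·[0.8667·0.0000 + 0.1333·0.8500] = 0.1049
Node 0 (S = 60): V_0 = 1/1.08·[0.8667·0.0000 + 0.1333·0.1049] = 0.0130

€0.01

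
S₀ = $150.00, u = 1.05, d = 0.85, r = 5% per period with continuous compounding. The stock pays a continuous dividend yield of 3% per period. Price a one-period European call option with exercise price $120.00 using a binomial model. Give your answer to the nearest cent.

$31.42

Per-period risk-free factor R = e^0.05 = 1.0513; dividend-adjusted growth = e^(0.05−0.03) = 1.0202.
Risk-neutral probability p = (1.0202 − 0.85)/(1.05 − 0.85) = 0.1702/0.2000 = 0.8510
Terminal stock prices: S_u = 157.5, S_d = 127.5
Terminal payoffs (S − K): max(37.5, 0) = 37.5, max(7.5, 0) = 7.5
Node 0 (S = 150): V_0 = e^(−0.05)·[0.8510·37.5000 + 0.1490·7.5000] = 31.4193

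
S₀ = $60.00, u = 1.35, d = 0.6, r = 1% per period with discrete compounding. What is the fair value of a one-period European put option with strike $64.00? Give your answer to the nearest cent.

$12.57

Risk-neutral probability p = (1 + 0.01 − 0.6)/(1.35 − 0.6) = 0.4100/0.7500 = 0.5467
Terminal stock prices: S_u = 81, S_d = 36
Terminal payoffs (K − S): max(-17, 0) = 0, max(28, 0) = 28
Node 0 (S = 60): V_0 = 1/1.01·[0.5467·0.0000 + 0.4533·28.0000] = 12.5677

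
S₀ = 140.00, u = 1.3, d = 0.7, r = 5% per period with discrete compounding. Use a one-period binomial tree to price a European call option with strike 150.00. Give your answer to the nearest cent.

Risk-neutral probability p = (1 + 0.05 − 0.7)/(1.3 − 0.7) = 0.3500/0.6000 = 0.5833
Terminal stock prices: S_u = 182, S_d = 98
Terminal payoffs (S − K): max(32, 0) = 32, max(-52, 0) = 0
Node 0 (S = 140): V_0 = 1/1.05·[0.5833·32.0000 + 0.4167·0.0000] = 17.7778

17.78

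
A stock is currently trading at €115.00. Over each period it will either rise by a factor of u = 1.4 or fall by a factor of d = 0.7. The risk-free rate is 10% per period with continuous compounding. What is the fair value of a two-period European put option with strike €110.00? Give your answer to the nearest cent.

€7.79

Risk-neutral probability p = (e^0.1 − 0.7)/(1.4 − 0.7) = 0.4052/0.7000 = 0.5788
Terminal stock prices: S_uu = 225.4, S_ud = 112.7, S_dd = 56.35
Terminal payoffs (K − S): max(-115.4, 0) = 0, max(-2.7, 0) = 0, max(53.65, 0) = 53.65
Node u (S = 161): V_u = e^(−0.1)·[0.5788·0.0000 + 0.4212·0.0000] = 0.0000
Node d (S = 80.5): V_d = e^(−0.1)·[0.5788·0.0000 + 0.4212·53.6500] = 20.4462
Node 0 (S = 115): V_0 = e^(−0.1)·[0.5788·0.0000 + 0.4212·20.4462] = 7.7921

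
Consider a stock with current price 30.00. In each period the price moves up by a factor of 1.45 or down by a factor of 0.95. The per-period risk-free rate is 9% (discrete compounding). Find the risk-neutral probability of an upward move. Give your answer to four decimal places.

Risk-neutral probability p = (1 + 0.09 − 0.95)/(1.45 − 0.95) = 0.1400/0.5000 = 0.2800

p = 0.2800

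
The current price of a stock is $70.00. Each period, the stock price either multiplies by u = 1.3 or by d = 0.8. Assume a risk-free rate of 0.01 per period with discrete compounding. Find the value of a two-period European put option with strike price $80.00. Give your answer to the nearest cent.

Risk-neutral probability p = (1 + 0.01 − 0.8)/(1.3 − 0.8) = 0.2100/0.5000 = 0.4200
Terminal stock prices: S_uu = 118.3, S_ud = 72.8, S_dd = 44.8
Terminal payoffs (K − S): max(-38.3, 0) = 0, max(7.2, 0) = 7.2, max(35.2, 0) = 35.2
Node u (S = 91): V_u = 1/1.01·[0.4200·0.0000 + 0.5800·7.2000] = 4.1347
Node d (S = 56): V_d = 1/1.01·[0.4200·7.2000 + 0.5800·35.2000] = 23.2079
Node 0 (S = 70): V_0 = 1/1.01·[0.4200·4.1347 + 0.5800·23.2079] = 15.0467

$15.05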